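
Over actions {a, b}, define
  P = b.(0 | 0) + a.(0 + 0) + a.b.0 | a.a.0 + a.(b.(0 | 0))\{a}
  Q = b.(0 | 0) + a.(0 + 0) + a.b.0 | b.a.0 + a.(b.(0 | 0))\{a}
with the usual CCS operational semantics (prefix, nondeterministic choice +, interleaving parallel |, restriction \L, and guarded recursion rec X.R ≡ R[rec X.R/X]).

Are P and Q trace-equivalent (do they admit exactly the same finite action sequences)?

trace-distinct — witness ⟨aa⟩

P's transition system — 12 states:
  u0 = b.(0 | 0) + a.(0 + 0) + a.b.0 | a.a.0 + a.(b.(0 | 0))\{a} ⊢ --a--▸ u1, --a--▸ u2, --a--▸ u3, --a--▸ u4, --b--▸ u5
  u1 = (b.(0 | 0))\{a} ⊢ --b--▸ u6
  u2 = 0 + 0 ⊢ ·
  u3 = a.b.0 | a.0 ⊢ --a--▸ u7, --a--▸ u8
  u4 = b.0 | a.a.0 ⊢ --a--▸ u8, --b--▸ u9
  u5 = 0 | 0 ⊢ ·
  u6 = (0 | 0)\{a} ⊢ ·
  u7 = a.b.0 | 0 ⊢ --a--▸ u10
  u8 = b.0 | a.0 ⊢ --a--▸ u10, --b--▸ u11
  u9 = 0 | a.a.0 ⊢ --a--▸ u11
  u10 = b.0 | 0 ⊢ --b--▸ u5
  u11 = 0 | a.0 ⊢ --a--▸ u5
Q's transition system — 12 states:
  v0 = b.(0 | 0) + a.(0 + 0) + a.b.0 | b.a.0 + a.(b.(0 | 0))\{a} ⊢ --a--▸ v1, --a--▸ v2, --a--▸ v3, --b--▸ v4, --b--▸ v5
  v1 = (b.(0 | 0))\{a} ⊢ --b--▸ v6
  v2 = 0 + 0 ⊢ ·
  v3 = b.0 | b.a.0 ⊢ --b--▸ v7, --b--▸ v8
  v4 = 0 | 0 ⊢ ·
  v5 = a.b.0 | a.0 ⊢ --a--▸ v8, --a--▸ v9
  v6 = (0 | 0)\{a} ⊢ ·
  v7 = 0 | b.a.0 ⊢ --b--▸ v10
  v8 = b.0 | a.0 ⊢ --a--▸ v11, --b--▸ v10
  v9 = a.b.0 | 0 ⊢ --a--▸ v11
  v10 = 0 | a.0 ⊢ --a--▸ v4
  v11 = b.0 | 0 ⊢ --b--▸ v4
Executing aa from P (initial set {u0}):
  step 1 (a): {u1, u2, u3, u4}
  step 2 (a): {u7, u8}
  — P admits the full trace.
Executing aa from Q (initial set {v0}):
  step 1 (a): {v1, v2, v3}
  step 2 (a): no successor for Q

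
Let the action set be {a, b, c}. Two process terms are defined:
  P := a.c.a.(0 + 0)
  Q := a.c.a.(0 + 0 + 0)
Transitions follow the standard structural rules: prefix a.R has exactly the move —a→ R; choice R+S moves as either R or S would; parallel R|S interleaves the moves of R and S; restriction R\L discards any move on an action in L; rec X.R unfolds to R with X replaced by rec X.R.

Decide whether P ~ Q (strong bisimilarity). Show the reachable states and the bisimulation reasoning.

P ~ Q

P's transition system — 4 states:
  u0 = a.c.a.(0 + 0) has moves —a→ u1
  u1 = c.a.(0 + 0) has moves —c→ u2
  u2 = a.(0 + 0) has moves —a→ u3
  u3 = 0 + 0 has moves deadlocked
Q's transition system — 4 states:
  v0 = a.c.a.(0 + 0 + 0) has moves —a→ v1
  v1 = c.a.(0 + 0 + 0) has moves —c→ v2
  v2 = a.(0 + 0 + 0) has moves —a→ v3
  v3 = 0 + 0 + 0 has moves deadlocked
Bisimilarity quotient blocks:
  B0 = {u0, v0}
  B1 = {u1, v1}
  B2 = {u2, v2}
  B3 = {u3, v3}
u0 ∈ B0, v0 ∈ B0 → same block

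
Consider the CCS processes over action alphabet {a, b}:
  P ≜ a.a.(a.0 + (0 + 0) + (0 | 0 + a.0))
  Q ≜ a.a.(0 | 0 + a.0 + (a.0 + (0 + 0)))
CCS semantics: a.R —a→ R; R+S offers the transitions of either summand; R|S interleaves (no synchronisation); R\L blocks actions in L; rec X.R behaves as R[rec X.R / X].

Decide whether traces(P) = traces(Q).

YES

P's transition system — 4 states:
  u0 = a.a.(a.0 + (0 + 0) + (0 | 0 + a.0)) :: =a=> u1
  u1 = a.(a.0 + (0 + 0) + (0 | 0 + a.0)) :: =a=> u2
  u2 = a.0 + (0 + 0) + (0 | 0 + a.0) :: =a=> u3
  u3 = 0 :: ·
Q's transition system — 4 states:
  v0 = a.a.(0 | 0 + a.0 + (a.0 + (0 + 0))) :: =a=> v1
  v1 = a.(0 | 0 + a.0 + (a.0 + (0 + 0))) :: =a=> v2
  v2 = 0 | 0 + a.0 + (a.0 + (0 + 0)) :: =a=> v3
  v3 = 0 :: ·
Bisimilarity quotient blocks:
  B0 = {u0, v0}
  B1 = {u1, v1}
  B2 = {u2, v2}
  B3 = {u3, v3}
u0 ∈ B0, v0 ∈ B0 → same block
Bisimilar ⇒ trace-equivalent.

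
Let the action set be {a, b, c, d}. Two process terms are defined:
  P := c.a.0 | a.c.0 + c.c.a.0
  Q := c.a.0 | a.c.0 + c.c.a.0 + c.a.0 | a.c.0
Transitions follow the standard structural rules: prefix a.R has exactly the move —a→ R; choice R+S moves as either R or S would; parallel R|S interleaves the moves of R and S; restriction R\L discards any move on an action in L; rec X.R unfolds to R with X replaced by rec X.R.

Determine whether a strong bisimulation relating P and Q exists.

LTS(P): 12 reachable states
  s0 = c.a.0 | a.c.0 + c.c.a.0 → -a-> s1, -c-> s2, -c-> s3
  s1 = c.a.0 | c.0 → -c-> s4, -c-> s5
  s2 = a.0 | a.c.0 → -a-> s4, -a-> s6
  s3 = c.a.0 → -c-> s7
  s4 = a.0 | c.0 → -a-> s8, -c-> s9
  s5 = c.a.0 | 0 → -c-> s9
  s6 = 0 | a.c.0 → -a-> s8
  s7 = a.0 → -a-> s10
  s8 = 0 | c.0 → -c-> s11
  s9 = a.0 | 0 → -a-> s11
  s10 = 0 → ·
  s11 = 0 | 0 → ·
LTS(Q): 12 reachable states
  t0 = c.a.0 | a.c.0 + c.c.a.0 + c.a.0 | a.c.0 → -a-> t1, -c-> t2, -c-> t3
  t1 = c.a.0 | c.0 → -c-> t4, -c-> t5
  t2 = a.0 | a.c.0 → -a-> t4, -a-> t6
  t3 = c.a.0 → -c-> t7
  t4 = a.0 | c.0 → -a-> t8, -c-> t9
  t5 = c.a.0 | 0 → -c-> t9
  t6 = 0 | a.c.0 → -a-> t8
  t7 = a.0 → -a-> t10
  t8 = 0 | c.0 → -c-> t11
  t9 = a.0 | 0 → -a-> t11
  t10 = 0 → ·
  t11 = 0 | 0 → ·
Bisimilarity quotient blocks:
  B0 = {s0, t0}
  B1 = {s3, s5, t3, t5}
  B2 = {s7, s9, t7, t9}
  B3 = {s10, s11, t10, t11}
  B4 = {s2, t2}
  B5 = {s4, t4}
  B6 = {s8, t8}
  B7 = {s6, t6}
  B8 = {s1, t1}
s0 ∈ B0, t0 ∈ B0 → same block

P ~ Q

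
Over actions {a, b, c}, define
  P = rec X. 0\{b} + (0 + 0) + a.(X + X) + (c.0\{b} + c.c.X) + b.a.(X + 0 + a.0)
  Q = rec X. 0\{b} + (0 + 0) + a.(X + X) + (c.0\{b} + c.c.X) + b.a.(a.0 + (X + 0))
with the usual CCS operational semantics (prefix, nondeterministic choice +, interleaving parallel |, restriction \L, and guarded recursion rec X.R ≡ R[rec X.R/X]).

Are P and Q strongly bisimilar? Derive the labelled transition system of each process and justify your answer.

bisimilar

Reachable graph of P (7 states):
  m0 = rec X. 0\{b} + (0 + 0) + a.(X + X) + (c.0\{b} + c.c.X) + b.a.(X + 0 + a.0) → —a→ m1, —b→ m2, —c→ m3, —c→ m4
  m1 = (rec X. 0\{b} + (0 + 0) + a.(X + X) + (c.0\{b} + c.c.X) + b.a.(X + 0 + a.0)) + (rec X. 0\{b} + (0 + 0) + a.(X + X) + (c.0\{b} + c.c.X) + b.a.(X + 0 + a.0)) → —a→ m1, —b→ m2, —c→ m3, —c→ m4
  m2 = a.((rec X. 0\{b} + (0 + 0) + a.(X + X) + (c.0\{b} + c.c.X) + b.a.(X + 0 + a.0)) + 0 + a.0) → —a→ m5
  m3 = 0\{b} → deadlocked
  m4 = c.(rec X. 0\{b} + (0 + 0) + a.(X + X) + (c.0\{b} + c.c.X) + b.a.(X + 0 + a.0)) → —c→ m0
  m5 = (rec X. 0\{b} + (0 + 0) + a.(X + X) + (c.0\{b} + c.c.X) + b.a.(X + 0 + a.0)) + 0 + a.0 → —a→ m1, —a→ m6, —b→ m2, —c→ m3, —c→ m4
  m6 = 0 → deadlocked
Reachable graph of Q (7 states):
  n0 = rec X. 0\{b} + (0 + 0) + a.(X + X) + (c.0\{b} + c.c.X) + b.a.(a.0 + (X + 0)) → —a→ n1, —b→ n2, —c→ n3, —c→ n4
  n1 = (rec X. 0\{b} + (0 + 0) + a.(X + X) + (c.0\{b} + c.c.X) + b.a.(a.0 + (X + 0))) + (rec X. 0\{b} + (0 + 0) + a.(X + X) + (c.0\{b} + c.c.X) + b.a.(a.0 + (X + 0))) → —a→ n1, —b→ n2, —c→ n3, —c→ n4
  n2 = a.(a.0 + ((rec X. 0\{b} + (0 + 0) + a.(X + X) + (c.0\{b} + c.c.X) + b.a.(a.0 + (X + 0))) + 0)) → —a→ n5
  n3 = 0\{b} → deadlocked
  n4 = c.(rec X. 0\{b} + (0 + 0) + a.(X + X) + (c.0\{b} + c.c.X) + b.a.(a.0 + (X + 0))) → —c→ n0
  n5 = a.0 + ((rec X. 0\{b} + (0 + 0) + a.(X + X) + (c.0\{b} + c.c.X) + b.a.(a.0 + (X + 0))) + 0) → —a→ n1, —a→ n6, —b→ n2, —c→ n3, —c→ n4
  n6 = 0 → deadlocked
Bisimilarity quotient blocks:
  B0 = {m0, m1, n0, n1}
  B1 = {m4, n4}
  B2 = {m2, n2}
  B3 = {m5, n5}
  B4 = {m3, m6, n3, n6}
m0 ∈ B0, n0 ∈ B0 → same block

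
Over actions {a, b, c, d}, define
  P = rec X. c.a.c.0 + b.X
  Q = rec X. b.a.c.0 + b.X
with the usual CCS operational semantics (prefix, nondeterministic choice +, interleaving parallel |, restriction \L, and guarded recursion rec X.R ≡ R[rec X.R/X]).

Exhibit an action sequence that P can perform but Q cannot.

LTS(P): 4 reachable states
  p0 = rec X. c.a.c.0 + b.X | --b--▸ p0, --c--▸ p1
  p1 = a.c.0 | --a--▸ p2
  p2 = c.0 | --c--▸ p3
  p3 = 0 | ∅
LTS(Q): 4 reachable states
  q0 = rec X. b.a.c.0 + b.X | --b--▸ q0, --b--▸ q1
  q1 = a.c.0 | --a--▸ q2
  q2 = c.0 | --c--▸ q3
  q3 = 0 | ∅
Executing c from P (initial set {p0}):
  step 1 (c): {p1}
  — P admits the full trace.
Executing c from Q (initial set {q0}):
  step 1 (c): ∅  — Q cannot continue

c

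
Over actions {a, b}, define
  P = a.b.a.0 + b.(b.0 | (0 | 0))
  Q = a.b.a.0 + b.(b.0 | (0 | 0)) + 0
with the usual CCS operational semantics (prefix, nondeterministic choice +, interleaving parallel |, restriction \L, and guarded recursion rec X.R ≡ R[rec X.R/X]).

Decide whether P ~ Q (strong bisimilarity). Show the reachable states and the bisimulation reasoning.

bisimilar

LTS(P): 6 reachable states
  u0 = a.b.a.0 + b.(b.0 | (0 | 0)) → --a--▸ u1, --b--▸ u2
  u1 = b.a.0 → --b--▸ u3
  u2 = b.0 | (0 | 0) → --b--▸ u4
  u3 = a.0 → --a--▸ u5
  u4 = 0 | (0 | 0) → (no moves)
  u5 = 0 → (no moves)
LTS(Q): 6 reachable states
  v0 = a.b.a.0 + b.(b.0 | (0 | 0)) + 0 → --a--▸ v1, --b--▸ v2
  v1 = b.a.0 → --b--▸ v3
  v2 = b.0 | (0 | 0) → --b--▸ v4
  v3 = a.0 → --a--▸ v5
  v4 = 0 | (0 | 0) → (no moves)
  v5 = 0 → (no moves)
Partition-refinement fixed point:
  B0 = {u0, v0}
  B1 = {u2, v2}
  B2 = {u4, u5, v4, v5}
  B3 = {u1, v1}
  B4 = {u3, v3}
u0 ∈ B0, v0 ∈ B0 → same block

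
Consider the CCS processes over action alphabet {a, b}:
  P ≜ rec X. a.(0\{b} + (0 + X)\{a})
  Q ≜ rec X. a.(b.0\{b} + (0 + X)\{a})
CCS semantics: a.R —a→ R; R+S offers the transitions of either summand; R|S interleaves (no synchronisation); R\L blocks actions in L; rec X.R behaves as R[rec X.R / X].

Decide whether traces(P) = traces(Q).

P's transition system — 2 states:
  m0 = rec X. a.(0\{b} + (0 + X)\{a}) :: --a--▸ m1
  m1 = 0\{b} + (0 + (rec X. a.(0\{b} + (0 + X)\{a})))\{a} :: stopped
Q's transition system — 3 states:
  n0 = rec X. a.(b.0\{b} + (0 + X)\{a}) :: --a--▸ n1
  n1 = b.0\{b} + (0 + (rec X. a.(b.0\{b} + (0 + X)\{a})))\{a} :: --b--▸ n2
  n2 = 0\{b} :: stopped
Executing ab from Q (initial set {n0}):
  after a @ step 1: {n1}
  after b @ step 2: {n2}
  — Q admits the full trace.
Executing ab from P (initial set {m0}):
  after a @ step 1: {m1}
  after b @ step 2: no successor for P

trace-distinct — witness ⟨ab⟩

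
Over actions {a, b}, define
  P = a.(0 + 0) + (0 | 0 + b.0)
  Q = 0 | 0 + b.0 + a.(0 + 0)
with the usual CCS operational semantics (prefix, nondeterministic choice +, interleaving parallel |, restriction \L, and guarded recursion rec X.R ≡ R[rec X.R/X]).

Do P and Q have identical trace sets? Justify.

P's transition system — 3 states:
  p0 = a.(0 + 0) + (0 | 0 + b.0) has moves -a-> p1, -b-> p2
  p1 = 0 + 0 has moves (no moves)
  p2 = 0 has moves (no moves)
Q's transition system — 3 states:
  q0 = 0 | 0 + b.0 + a.(0 + 0) has moves -a-> q1, -b-> q2
  q1 = 0 + 0 has moves (no moves)
  q2 = 0 has moves (no moves)
Bisimilarity quotient blocks:
  B0 = {p0, q0}
  B1 = {p1, p2, q1, q2}
p0 ∈ B0, q0 ∈ B0 → same block
Bisimilar ⇒ trace-equivalent.

trace-equivalent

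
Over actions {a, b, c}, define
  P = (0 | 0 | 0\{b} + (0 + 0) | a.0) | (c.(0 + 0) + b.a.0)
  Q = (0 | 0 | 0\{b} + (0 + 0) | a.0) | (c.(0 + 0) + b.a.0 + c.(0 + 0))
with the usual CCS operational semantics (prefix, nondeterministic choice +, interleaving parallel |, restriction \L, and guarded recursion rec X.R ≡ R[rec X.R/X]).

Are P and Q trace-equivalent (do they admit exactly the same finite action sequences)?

YES

LTS(P): 8 reachable states
  p0 = (0 | 0 | 0\{b} + (0 + 0) | a.0) | (c.(0 + 0) + b.a.0) :: —a→ p1, —b→ p2, —c→ p3
  p1 = (0 + 0) | 0 | (c.(0 + 0) + b.a.0) :: —b→ p4, —c→ p5
  p2 = (0 | 0 | 0\{b} + (0 + 0) | a.0) | a.0 :: —a→ p4, —a→ p6
  p3 = (0 | 0 | 0\{b} + (0 + 0) | a.0) | (0 + 0) :: —a→ p5
  p4 = (0 + 0) | 0 | a.0 :: —a→ p7
  p5 = (0 + 0) | 0 | (0 + 0) :: ·
  p6 = (0 | 0 | 0\{b} + (0 + 0) | a.0) | 0 :: —a→ p7
  p7 = (0 + 0) | 0 | 0 :: ·
LTS(Q): 8 reachable states
  q0 = (0 | 0 | 0\{b} + (0 + 0) | a.0) | (c.(0 + 0) + b.a.0 + c.(0 + 0)) :: —a→ q1, —b→ q2, —c→ q3
  q1 = (0 + 0) | 0 | (c.(0 + 0) + b.a.0 + c.(0 + 0)) :: —b→ q4, —c→ q5
  q2 = (0 | 0 | 0\{b} + (0 + 0) | a.0) | a.0 :: —a→ q4, —a→ q6
  q3 = (0 | 0 | 0\{b} + (0 + 0) | a.0) | (0 + 0) :: —a→ q5
  q4 = (0 + 0) | 0 | a.0 :: —a→ q7
  q5 = (0 + 0) | 0 | (0 + 0) :: ·
  q6 = (0 | 0 | 0\{b} + (0 + 0) | a.0) | 0 :: —a→ q7
  q7 = (0 + 0) | 0 | 0 :: ·
Bisimilarity quotient blocks:
  B0 = {p0, q0}
  B1 = {p2, q2}
  B2 = {p3, p4, p6, q3, q4, q6}
  B3 = {p5, p7, q5, q7}
  B4 = {p1, q1}
p0 ∈ B0, q0 ∈ B0 → same block
Bisimilar ⇒ trace-equivalent.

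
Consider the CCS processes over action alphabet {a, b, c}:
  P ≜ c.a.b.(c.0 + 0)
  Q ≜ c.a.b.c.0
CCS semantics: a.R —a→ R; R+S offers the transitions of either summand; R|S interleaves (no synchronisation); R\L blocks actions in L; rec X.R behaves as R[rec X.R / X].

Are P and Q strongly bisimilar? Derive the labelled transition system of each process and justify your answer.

P ~ Q

Reachable graph of P (5 states):
  m0 = c.a.b.(c.0 + 0) :: --c--▸ m1
  m1 = a.b.(c.0 + 0) :: --a--▸ m2
  m2 = b.(c.0 + 0) :: --b--▸ m3
  m3 = c.0 + 0 :: --c--▸ m4
  m4 = 0 :: (no moves)
Reachable graph of Q (5 states):
  n0 = c.a.b.c.0 :: --c--▸ n1
  n1 = a.b.c.0 :: --a--▸ n2
  n2 = b.c.0 :: --b--▸ n3
  n3 = c.0 :: --c--▸ n4
  n4 = 0 :: (no moves)
Bisimilarity quotient blocks:
  B0 = {m0, n0}
  B1 = {m1, n1}
  B2 = {m2, n2}
  B3 = {m3, n3}
  B4 = {m4, n4}
m0 ∈ B0, n0 ∈ B0 → same block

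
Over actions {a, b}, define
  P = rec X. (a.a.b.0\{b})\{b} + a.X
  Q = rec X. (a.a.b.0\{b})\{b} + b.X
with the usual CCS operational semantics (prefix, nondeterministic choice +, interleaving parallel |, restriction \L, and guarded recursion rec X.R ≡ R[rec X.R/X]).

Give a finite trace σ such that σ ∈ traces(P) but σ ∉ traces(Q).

Reachable graph of P (3 states):
  p0 = rec X. (a.a.b.0\{b})\{b} + a.X → -a-> p0, -a-> p1
  p1 = (a.b.0\{b})\{b} → -a-> p2
  p2 = (b.0\{b})\{b} → deadlocked
Reachable graph of Q (3 states):
  q0 = rec X. (a.a.b.0\{b})\{b} + b.X → -a-> q1, -b-> q0
  q1 = (a.b.0\{b})\{b} → -a-> q2
  q2 = (b.0\{b})\{b} → deadlocked
Trace ⟨aaa⟩ through P, begin at {p0}:
  step 1 (a): {p0, p1}
  step 2 (a): {p0, p1, p2}
  step 3 (a): {p0, p1, p2}
  — P admits the full trace.
Trace ⟨aaa⟩ through Q, begin at {q0}:
  step 1 (a): {q1}
  step 2 (a): {q2}
  step 3 (a): ∅ (Q stuck)

aaa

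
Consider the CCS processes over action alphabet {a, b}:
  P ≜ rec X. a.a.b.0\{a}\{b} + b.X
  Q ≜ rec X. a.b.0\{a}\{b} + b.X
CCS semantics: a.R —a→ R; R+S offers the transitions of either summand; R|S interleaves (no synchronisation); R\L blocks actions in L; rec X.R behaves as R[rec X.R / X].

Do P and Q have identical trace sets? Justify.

traces(P) ≠ traces(Q) — witness ⟨aa⟩

LTS(P): 4 reachable states
  u0 = rec X. a.a.b.0\{a}\{b} + b.X has moves ··a··> u1, ··b··> u0
  u1 = a.b.0\{a}\{b} has moves ··a··> u2
  u2 = b.0\{a}\{b} has moves ··b··> u3
  u3 = 0\{a}\{b} has moves ∅
LTS(Q): 3 reachable states
  v0 = rec X. a.b.0\{a}\{b} + b.X has moves ··a··> v1, ··b··> v0
  v1 = b.0\{a}\{b} has moves ··b··> v2
  v2 = 0\{a}\{b} has moves ∅
Executing aa from P (initial set {u0}):
  [1] a ⇒ {u1}
  [2] a ⇒ {u2}
  — P admits the full trace.
Executing aa from Q (initial set {v0}):
  [1] a ⇒ {v1}
  [2] a ⇒ ∅  — Q cannot continue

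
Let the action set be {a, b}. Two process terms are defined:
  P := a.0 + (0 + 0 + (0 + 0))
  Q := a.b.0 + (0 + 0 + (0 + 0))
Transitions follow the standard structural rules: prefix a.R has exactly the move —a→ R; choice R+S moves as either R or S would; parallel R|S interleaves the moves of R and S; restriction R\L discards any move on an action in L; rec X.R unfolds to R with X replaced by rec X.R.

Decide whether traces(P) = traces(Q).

LTS(P): 2 reachable states
  s0 = a.0 + (0 + 0 + (0 + 0)) :: -a-> s1
  s1 = 0 :: deadlocked
LTS(Q): 3 reachable states
  t0 = a.b.0 + (0 + 0 + (0 + 0)) :: -a-> t1
  t1 = b.0 :: -b-> t2
  t2 = 0 :: deadlocked
Trace ⟨ab⟩ through Q, begin at {t0}:
  after a @ step 1: {t1}
  after b @ step 2: {t2}
  — Q admits the full trace.
Trace ⟨ab⟩ through P, begin at {s0}:
  after a @ step 1: {s1}
  after b @ step 2: no successor for P

NO — witness ⟨ab⟩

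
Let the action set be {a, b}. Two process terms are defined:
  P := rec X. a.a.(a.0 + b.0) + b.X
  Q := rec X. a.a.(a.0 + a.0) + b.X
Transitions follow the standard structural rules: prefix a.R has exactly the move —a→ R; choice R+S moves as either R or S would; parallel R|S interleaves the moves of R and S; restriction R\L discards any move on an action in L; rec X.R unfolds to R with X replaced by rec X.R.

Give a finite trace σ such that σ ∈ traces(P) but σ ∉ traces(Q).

aab

Reachable graph of P (4 states):
  m0 = rec X. a.a.(a.0 + b.0) + b.X | --a--▸ m1, --b--▸ m0
  m1 = a.(a.0 + b.0) | --a--▸ m2
  m2 = a.0 + b.0 | --a--▸ m3, --b--▸ m3
  m3 = 0 | ·
Reachable graph of Q (4 states):
  n0 = rec X. a.a.(a.0 + a.0) + b.X | --a--▸ n1, --b--▸ n0
  n1 = a.(a.0 + a.0) | --a--▸ n2
  n2 = a.0 + a.0 | --a--▸ n3
  n3 = 0 | ·
Executing aab from P (initial set {m0}):
  [1] a ⇒ {m1}
  [2] a ⇒ {m2}
  [3] b ⇒ {m3}
  — P admits the full trace.
Executing aab from Q (initial set {n0}):
  [1] a ⇒ {n1}
  [2] a ⇒ {n2}
  [3] b ⇒ ∅  — Q cannot continue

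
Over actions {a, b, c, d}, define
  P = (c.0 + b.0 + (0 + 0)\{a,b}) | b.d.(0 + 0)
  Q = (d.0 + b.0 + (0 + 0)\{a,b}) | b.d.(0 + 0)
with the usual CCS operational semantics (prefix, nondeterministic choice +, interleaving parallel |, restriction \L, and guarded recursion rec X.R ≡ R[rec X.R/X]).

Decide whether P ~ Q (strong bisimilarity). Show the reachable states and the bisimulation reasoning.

Reachable graph of P (6 states):
  u0 = (c.0 + b.0 + (0 + 0)\{a,b}) | b.d.(0 + 0) → =b=> u1, =b=> u2, =c=> u2
  u1 = (c.0 + b.0 + (0 + 0)\{a,b}) | d.(0 + 0) → =b=> u3, =c=> u3, =d=> u4
  u2 = 0 | b.d.(0 + 0) → =b=> u3
  u3 = 0 | d.(0 + 0) → =d=> u5
  u4 = (c.0 + b.0 + (0 + 0)\{a,b}) | (0 + 0) → =b=> u5, =c=> u5
  u5 = 0 | (0 + 0) → ·
Reachable graph of Q (6 states):
  v0 = (d.0 + b.0 + (0 + 0)\{a,b}) | b.d.(0 + 0) → =b=> v1, =b=> v2, =d=> v2
  v1 = (d.0 + b.0 + (0 + 0)\{a,b}) | d.(0 + 0) → =b=> v3, =d=> v3, =d=> v4
  v2 = 0 | b.d.(0 + 0) → =b=> v3
  v3 = 0 | d.(0 + 0) → =d=> v5
  v4 = (d.0 + b.0 + (0 + 0)\{a,b}) | (0 + 0) → =b=> v5, =d=> v5
  v5 = 0 | (0 + 0) → ·
Coarsest stable partition (strong bisimilarity classes):
  B0 = {u0}
  B1 = {u2, v2}
  B2 = {u3, v3}
  B3 = {u5, v5}
  B4 = {u1}
  B5 = {u4}
  B6 = {v0}
  B7 = {v1}
  B8 = {v4}
u0 ∈ B0, v0 ∈ B6 → different blocks

NO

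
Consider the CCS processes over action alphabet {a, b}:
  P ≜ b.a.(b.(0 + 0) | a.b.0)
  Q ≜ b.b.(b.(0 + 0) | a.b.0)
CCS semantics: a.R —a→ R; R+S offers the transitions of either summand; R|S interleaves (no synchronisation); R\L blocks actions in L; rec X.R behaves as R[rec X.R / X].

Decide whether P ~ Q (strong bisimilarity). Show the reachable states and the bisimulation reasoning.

not bisimilar

P's transition system — 8 states:
  s0 = b.a.(b.(0 + 0) | a.b.0) ⊢ —b→ s1
  s1 = a.(b.(0 + 0) | a.b.0) ⊢ —a→ s2
  s2 = b.(0 + 0) | a.b.0 ⊢ —a→ s3, —b→ s4
  s3 = b.(0 + 0) | b.0 ⊢ —b→ s5, —b→ s6
  s4 = (0 + 0) | a.b.0 ⊢ —a→ s5
  s5 = (0 + 0) | b.0 ⊢ —b→ s7
  s6 = b.(0 + 0) | 0 ⊢ —b→ s7
  s7 = (0 + 0) | 0 ⊢ ·
Q's transition system — 8 states:
  t0 = b.b.(b.(0 + 0) | a.b.0) ⊢ —b→ t1
  t1 = b.(b.(0 + 0) | a.b.0) ⊢ —b→ t2
  t2 = b.(0 + 0) | a.b.0 ⊢ —a→ t3, —b→ t4
  t3 = b.(0 + 0) | b.0 ⊢ —b→ t5, —b→ t6
  t4 = (0 + 0) | a.b.0 ⊢ —a→ t5
  t5 = (0 + 0) | b.0 ⊢ —b→ t7
  t6 = b.(0 + 0) | 0 ⊢ —b→ t7
  t7 = (0 + 0) | 0 ⊢ ·
Bisimilarity quotient blocks:
  B0 = {s0}
  B1 = {s1}
  B2 = {s2, t2}
  B3 = {s4, t4}
  B4 = {s5, s6, t5, t6}
  B5 = {s7, t7}
  B6 = {s3, t3}
  B7 = {t0}
  B8 = {t1}
s0 ∈ B0, t0 ∈ B7 → different blocks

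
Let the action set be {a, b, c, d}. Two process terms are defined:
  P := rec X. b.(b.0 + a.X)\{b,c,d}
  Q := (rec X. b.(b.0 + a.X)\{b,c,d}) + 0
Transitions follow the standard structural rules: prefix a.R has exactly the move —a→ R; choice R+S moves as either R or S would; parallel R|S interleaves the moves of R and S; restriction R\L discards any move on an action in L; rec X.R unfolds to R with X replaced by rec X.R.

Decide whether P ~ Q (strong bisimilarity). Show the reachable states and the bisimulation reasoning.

LTS(P): 3 reachable states
  s0 = rec X. b.(b.0 + a.X)\{b,c,d} | =b=> s1
  s1 = (b.0 + a.(rec X. b.(b.0 + a.X)\{b,c,d}))\{b,c,d} | =a=> s2
  s2 = (rec X. b.(b.0 + a.X)\{b,c,d})\{b,c,d} | ∅
LTS(Q): 3 reachable states
  t0 = (rec X. b.(b.0 + a.X)\{b,c,d}) + 0 | =b=> t1
  t1 = (b.0 + a.(rec X. b.(b.0 + a.X)\{b,c,d}))\{b,c,d} | =a=> t2
  t2 = (rec X. b.(b.0 + a.X)\{b,c,d})\{b,c,d} | ∅
Partition-refinement fixed point:
  B0 = {s0, t0}
  B1 = {s1, t1}
  B2 = {s2, t2}
s0 ∈ B0, t0 ∈ B0 → same block

P ~ Q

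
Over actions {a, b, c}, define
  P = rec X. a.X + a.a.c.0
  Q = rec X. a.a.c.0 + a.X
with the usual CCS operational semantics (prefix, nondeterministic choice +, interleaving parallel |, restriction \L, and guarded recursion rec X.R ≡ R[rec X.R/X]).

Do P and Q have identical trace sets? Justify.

LTS(P): 4 reachable states
  p0 = rec X. a.X + a.a.c.0 ⊢ --a--▸ p0, --a--▸ p1
  p1 = a.c.0 ⊢ --a--▸ p2
  p2 = c.0 ⊢ --c--▸ p3
  p3 = 0 ⊢ ∅
LTS(Q): 4 reachable states
  q0 = rec X. a.a.c.0 + a.X ⊢ --a--▸ q0, --a--▸ q1
  q1 = a.c.0 ⊢ --a--▸ q2
  q2 = c.0 ⊢ --c--▸ q3
  q3 = 0 ⊢ ∅
Partition-refinement fixed point:
  B0 = {p0, q0}
  B1 = {p1, q1}
  B2 = {p2, q2}
  B3 = {p3, q3}
p0 ∈ B0, q0 ∈ B0 → same block
Bisimilar ⇒ trace-equivalent.

traces(P) = traces(Q)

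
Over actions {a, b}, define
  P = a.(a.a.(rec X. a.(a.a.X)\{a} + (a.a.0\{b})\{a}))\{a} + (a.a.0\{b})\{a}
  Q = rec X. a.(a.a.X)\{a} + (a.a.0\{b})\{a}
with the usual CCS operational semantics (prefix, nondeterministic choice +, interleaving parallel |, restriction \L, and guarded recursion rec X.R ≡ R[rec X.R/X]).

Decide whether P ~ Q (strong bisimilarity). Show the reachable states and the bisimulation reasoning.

P ~ Q

LTS(P): 2 reachable states
  s0 = a.(a.a.(rec X. a.(a.a.X)\{a} + (a.a.0\{b})\{a}))\{a} + (a.a.0\{b})\{a} has moves -a-> s1
  s1 = (a.a.(rec X. a.(a.a.X)\{a} + (a.a.0\{b})\{a}))\{a} has moves stopped
LTS(Q): 2 reachable states
  t0 = rec X. a.(a.a.X)\{a} + (a.a.0\{b})\{a} has moves -a-> t1
  t1 = (a.a.(rec X. a.(a.a.X)\{a} + (a.a.0\{b})\{a}))\{a} has moves stopped
Coarsest stable partition (strong bisimilarity classes):
  B0 = {s0, t0}
  B1 = {s1, t1}
s0 ∈ B0, t0 ∈ B0 → same block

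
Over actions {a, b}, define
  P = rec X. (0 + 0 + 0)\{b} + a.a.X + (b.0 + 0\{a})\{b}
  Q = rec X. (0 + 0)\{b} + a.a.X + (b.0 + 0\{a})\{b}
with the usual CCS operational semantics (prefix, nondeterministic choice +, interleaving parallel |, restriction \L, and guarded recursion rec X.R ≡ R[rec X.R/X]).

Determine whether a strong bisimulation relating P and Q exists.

Reachable graph of P (2 states):
  m0 = rec X. (0 + 0 + 0)\{b} + a.a.X + (b.0 + 0\{a})\{b} → -a-> m1
  m1 = a.(rec X. (0 + 0 + 0)\{b} + a.a.X + (b.0 + 0\{a})\{b}) → -a-> m0
Reachable graph of Q (2 states):
  n0 = rec X. (0 + 0)\{b} + a.a.X + (b.0 + 0\{a})\{b} → -a-> n1
  n1 = a.(rec X. (0 + 0)\{b} + a.a.X + (b.0 + 0\{a})\{b}) → -a-> n0
Coarsest stable partition (strong bisimilarity classes):
  B0 = {m0, m1, n0, n1}
m0 ∈ B0, n0 ∈ B0 → same block

bisimilar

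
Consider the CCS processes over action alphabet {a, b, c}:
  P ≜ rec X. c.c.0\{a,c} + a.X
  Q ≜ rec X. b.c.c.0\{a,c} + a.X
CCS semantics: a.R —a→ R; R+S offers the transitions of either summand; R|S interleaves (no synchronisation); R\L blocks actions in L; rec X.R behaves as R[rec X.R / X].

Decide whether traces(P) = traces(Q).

traces(P) ≠ traces(Q) — witness ⟨c⟩

LTS(P): 3 reachable states
  u0 = rec X. c.c.0\{a,c} + a.X ⊢ --a--▸ u0, --c--▸ u1
  u1 = c.0\{a,c} ⊢ --c--▸ u2
  u2 = 0\{a,c} ⊢ (no moves)
LTS(Q): 4 reachable states
  v0 = rec X. b.c.c.0\{a,c} + a.X ⊢ --a--▸ v0, --b--▸ v1
  v1 = c.c.0\{a,c} ⊢ --c--▸ v2
  v2 = c.0\{a,c} ⊢ --c--▸ v3
  v3 = 0\{a,c} ⊢ (no moves)
Executing c from P (initial set {u0}):
  [1] c ⇒ {u1}
  ✓ P
Executing c from Q (initial set {v0}):
  [1] c ⇒ no successor for Q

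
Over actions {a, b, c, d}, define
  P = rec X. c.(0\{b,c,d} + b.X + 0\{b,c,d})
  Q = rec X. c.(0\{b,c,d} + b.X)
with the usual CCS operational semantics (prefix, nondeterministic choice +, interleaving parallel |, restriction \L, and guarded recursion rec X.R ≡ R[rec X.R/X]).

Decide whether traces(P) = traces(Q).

traces(P) = traces(Q)

P's transition system — 2 states:
  u0 = rec X. c.(0\{b,c,d} + b.X + 0\{b,c,d}) | -c-> u1
  u1 = 0\{b,c,d} + b.(rec X. c.(0\{b,c,d} + b.X + 0\{b,c,d})) + 0\{b,c,d} | -b-> u0
Q's transition system — 2 states:
  v0 = rec X. c.(0\{b,c,d} + b.X) | -c-> v1
  v1 = 0\{b,c,d} + b.(rec X. c.(0\{b,c,d} + b.X)) | -b-> v0
Partition-refinement fixed point:
  B0 = {u0, v0}
  B1 = {u1, v1}
u0 ∈ B0, v0 ∈ B0 → same block
Bisimilar ⇒ trace-equivalent.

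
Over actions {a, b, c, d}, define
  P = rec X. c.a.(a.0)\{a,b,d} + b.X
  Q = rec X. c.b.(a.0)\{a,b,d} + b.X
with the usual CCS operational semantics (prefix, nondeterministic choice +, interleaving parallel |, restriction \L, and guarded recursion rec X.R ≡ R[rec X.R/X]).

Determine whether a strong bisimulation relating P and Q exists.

P ≁ Q

P's transition system — 3 states:
  u0 = rec X. c.a.(a.0)\{a,b,d} + b.X :: --b--▸ u0, --c--▸ u1
  u1 = a.(a.0)\{a,b,d} :: --a--▸ u2
  u2 = (a.0)\{a,b,d} :: stopped
Q's transition system — 3 states:
  v0 = rec X. c.b.(a.0)\{a,b,d} + b.X :: --b--▸ v0, --c--▸ v1
  v1 = b.(a.0)\{a,b,d} :: --b--▸ v2
  v2 = (a.0)\{a,b,d} :: stopped
Coarsest stable partition (strong bisimilarity classes):
  B0 = {u0}
  B1 = {u1}
  B2 = {u2, v2}
  B3 = {v0}
  B4 = {v1}
u0 ∈ B0, v0 ∈ B3 → different blocks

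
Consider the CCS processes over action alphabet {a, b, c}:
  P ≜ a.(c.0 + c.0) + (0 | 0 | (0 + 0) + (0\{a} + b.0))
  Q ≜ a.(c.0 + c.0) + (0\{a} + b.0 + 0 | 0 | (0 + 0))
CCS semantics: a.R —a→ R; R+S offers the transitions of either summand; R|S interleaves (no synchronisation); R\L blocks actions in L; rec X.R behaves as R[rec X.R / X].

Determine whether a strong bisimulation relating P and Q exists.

bisimilar

P's transition system — 3 states:
  m0 = a.(c.0 + c.0) + (0 | 0 | (0 + 0) + (0\{a} + b.0)) → —a→ m1, —b→ m2
  m1 = c.0 + c.0 → —c→ m2
  m2 = 0 → (no moves)
Q's transition system — 3 states:
  n0 = a.(c.0 + c.0) + (0\{a} + b.0 + 0 | 0 | (0 + 0)) → —a→ n1, —b→ n2
  n1 = c.0 + c.0 → —c→ n2
  n2 = 0 → (no moves)
Bisimilarity quotient blocks:
  B0 = {m0, n0}
  B1 = {m1, n1}
  B2 = {m2, n2}
m0 ∈ B0, n0 ∈ B0 → same block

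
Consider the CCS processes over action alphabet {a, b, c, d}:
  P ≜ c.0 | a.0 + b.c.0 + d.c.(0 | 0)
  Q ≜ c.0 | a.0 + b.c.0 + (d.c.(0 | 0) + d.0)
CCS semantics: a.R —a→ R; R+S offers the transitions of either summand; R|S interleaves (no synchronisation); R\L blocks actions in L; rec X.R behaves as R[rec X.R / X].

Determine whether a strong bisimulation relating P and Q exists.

NO

Reachable graph of P (7 states):
  u0 = c.0 | a.0 + b.c.0 + d.c.(0 | 0) | —a→ u1, —b→ u2, —c→ u3, —d→ u4
  u1 = c.0 | 0 | —c→ u5
  u2 = c.0 | —c→ u6
  u3 = 0 | a.0 | —a→ u5
  u4 = c.(0 | 0) | —c→ u5
  u5 = 0 | 0 | ∅
  u6 = 0 | ∅
Reachable graph of Q (7 states):
  v0 = c.0 | a.0 + b.c.0 + (d.c.(0 | 0) + d.0) | —a→ v1, —b→ v2, —c→ v3, —d→ v4, —d→ v5
  v1 = c.0 | 0 | —c→ v6
  v2 = c.0 | —c→ v4
  v3 = 0 | a.0 | —a→ v6
  v4 = 0 | ∅
  v5 = c.(0 | 0) | —c→ v6
  v6 = 0 | 0 | ∅
Coarsest stable partition (strong bisimilarity classes):
  B0 = {u0}
  B1 = {u1, u2, u4, v1, v2, v5}
  B2 = {u5, u6, v4, v6}
  B3 = {u3, v3}
  B4 = {v0}
u0 ∈ B0, v0 ∈ B4 → different blocks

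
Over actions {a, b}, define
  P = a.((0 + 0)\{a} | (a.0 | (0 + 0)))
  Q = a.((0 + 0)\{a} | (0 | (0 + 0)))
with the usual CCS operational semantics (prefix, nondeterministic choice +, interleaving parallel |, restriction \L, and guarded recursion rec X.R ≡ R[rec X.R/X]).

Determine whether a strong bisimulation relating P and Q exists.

NO

LTS(P): 3 reachable states
  u0 = a.((0 + 0)\{a} | (a.0 | (0 + 0))) | =a=> u1
  u1 = (0 + 0)\{a} | (a.0 | (0 + 0)) | =a=> u2
  u2 = (0 + 0)\{a} | (0 | (0 + 0)) | ∅
LTS(Q): 2 reachable states
  v0 = a.((0 + 0)\{a} | (0 | (0 + 0))) | =a=> v1
  v1 = (0 + 0)\{a} | (0 | (0 + 0)) | ∅
Partition-refinement fixed point:
  B0 = {u0}
  B1 = {u1, v0}
  B2 = {u2, v1}
u0 ∈ B0, v0 ∈ B1 → different blocks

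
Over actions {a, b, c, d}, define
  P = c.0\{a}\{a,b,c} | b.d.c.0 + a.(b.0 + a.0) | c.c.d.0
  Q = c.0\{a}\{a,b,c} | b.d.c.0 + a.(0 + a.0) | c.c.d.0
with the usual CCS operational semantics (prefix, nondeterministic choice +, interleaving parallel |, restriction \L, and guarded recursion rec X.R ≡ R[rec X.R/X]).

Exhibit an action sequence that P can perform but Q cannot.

Reachable graph of P (19 states):
  u0 = c.0\{a}\{a,b,c} | b.d.c.0 + a.(b.0 + a.0) | c.c.d.0 | =a=> u1, =b=> u2, =c=> u3, =c=> u4
  u1 = (b.0 + a.0) | c.c.d.0 | =a=> u5, =b=> u5, =c=> u6
  u2 = c.0\{a}\{a,b,c} | d.c.0 | =c=> u7, =d=> u8
  u3 = 0\{a}\{a,b,c} | b.d.c.0 | =b=> u7
  u4 = a.(b.0 + a.0) | c.d.0 | =a=> u6, =c=> u9
  u5 = 0 | c.c.d.0 | =c=> u10
  u6 = (b.0 + a.0) | c.d.0 | =a=> u10, =b=> u10, =c=> u11
  u7 = 0\{a}\{a,b,c} | d.c.0 | =d=> u12
  u8 = c.0\{a}\{a,b,c} | c.0 | =c=> u12, =c=> u13
  u9 = a.(b.0 + a.0) | d.0 | =a=> u11, =d=> u14
  u10 = 0 | c.d.0 | =c=> u15
  u11 = (b.0 + a.0) | d.0 | =a=> u15, =b=> u15, =d=> u16
  u12 = 0\{a}\{a,b,c} | c.0 | =c=> u17
  u13 = c.0\{a}\{a,b,c} | 0 | =c=> u17
  u14 = a.(b.0 + a.0) | 0 | =a=> u16
  u15 = 0 | d.0 | =d=> u18
  u16 = (b.0 + a.0) | 0 | =a=> u18, =b=> u18
  u17 = 0\{a}\{a,b,c} | 0 | (no moves)
  u18 = 0 | 0 | (no moves)
Reachable graph of Q (19 states):
  v0 = c.0\{a}\{a,b,c} | b.d.c.0 + a.(0 + a.0) | c.c.d.0 | =a=> v1, =b=> v2, =c=> v3, =c=> v4
  v1 = (0 + a.0) | c.c.d.0 | =a=> v5, =c=> v6
  v2 = c.0\{a}\{a,b,c} | d.c.0 | =c=> v7, =d=> v8
  v3 = 0\{a}\{a,b,c} | b.d.c.0 | =b=> v7
  v4 = a.(0 + a.0) | c.d.0 | =a=> v6, =c=> v9
  v5 = 0 | c.c.d.0 | =c=> v10
  v6 = (0 + a.0) | c.d.0 | =a=> v10, =c=> v11
  v7 = 0\{a}\{a,b,c} | d.c.0 | =d=> v12
  v8 = c.0\{a}\{a,b,c} | c.0 | =c=> v12, =c=> v13
  v9 = a.(0 + a.0) | d.0 | =a=> v11, =d=> v14
  v10 = 0 | c.d.0 | =c=> v15
  v11 = (0 + a.0) | d.0 | =a=> v15, =d=> v16
  v12 = 0\{a}\{a,b,c} | c.0 | =c=> v17
  v13 = c.0\{a}\{a,b,c} | 0 | =c=> v17
  v14 = a.(0 + a.0) | 0 | =a=> v16
  v15 = 0 | d.0 | =d=> v18
  v16 = (0 + a.0) | 0 | =a=> v18
  v17 = 0\{a}\{a,b,c} | 0 | (no moves)
  v18 = 0 | 0 | (no moves)
Trace ⟨ab⟩ through P, begin at {u0}:
  step 1 (a): {u1}
  step 2 (b): {u5}
  P completes σ.
Trace ⟨ab⟩ through Q, begin at {v0}:
  step 1 (a): {v1}
  step 2 (b): ∅  — Q cannot continue

ab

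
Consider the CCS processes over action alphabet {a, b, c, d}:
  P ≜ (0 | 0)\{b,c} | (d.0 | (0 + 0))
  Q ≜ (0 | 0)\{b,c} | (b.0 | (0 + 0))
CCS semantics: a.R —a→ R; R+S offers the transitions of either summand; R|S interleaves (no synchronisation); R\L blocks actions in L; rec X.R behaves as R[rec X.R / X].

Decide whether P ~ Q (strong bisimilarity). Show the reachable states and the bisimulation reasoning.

Reachable graph of P (2 states):
  m0 = (0 | 0)\{b,c} | (d.0 | (0 + 0)) | -d-> m1
  m1 = (0 | 0)\{b,c} | (0 | (0 + 0)) | (no moves)
Reachable graph of Q (2 states):
  n0 = (0 | 0)\{b,c} | (b.0 | (0 + 0)) | -b-> n1
  n1 = (0 | 0)\{b,c} | (0 | (0 + 0)) | (no moves)
Bisimilarity quotient blocks:
  B0 = {m0}
  B1 = {m1, n1}
  B2 = {n0}
m0 ∈ B0, n0 ∈ B2 → different blocks

NO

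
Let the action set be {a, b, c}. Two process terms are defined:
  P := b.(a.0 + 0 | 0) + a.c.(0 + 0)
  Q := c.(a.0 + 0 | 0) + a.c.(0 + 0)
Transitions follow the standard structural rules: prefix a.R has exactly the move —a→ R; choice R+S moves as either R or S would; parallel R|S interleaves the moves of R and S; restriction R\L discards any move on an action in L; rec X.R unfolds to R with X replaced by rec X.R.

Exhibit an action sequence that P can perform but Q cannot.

b

P's transition system — 5 states:
  u0 = b.(a.0 + 0 | 0) + a.c.(0 + 0) | =a=> u1, =b=> u2
  u1 = c.(0 + 0) | =c=> u3
  u2 = a.0 + 0 | 0 | =a=> u4
  u3 = 0 + 0 | ·
  u4 = 0 | ·
Q's transition system — 5 states:
  v0 = c.(a.0 + 0 | 0) + a.c.(0 + 0) | =a=> v1, =c=> v2
  v1 = c.(0 + 0) | =c=> v3
  v2 = a.0 + 0 | 0 | =a=> v4
  v3 = 0 + 0 | ·
  v4 = 0 | ·
Run σ = ⟨b⟩ on P: start {u0}
  after b @ step 1: {u2}
  — P admits the full trace.
Run σ = ⟨b⟩ on Q: start {v0}
  after b @ step 1: no successor for Q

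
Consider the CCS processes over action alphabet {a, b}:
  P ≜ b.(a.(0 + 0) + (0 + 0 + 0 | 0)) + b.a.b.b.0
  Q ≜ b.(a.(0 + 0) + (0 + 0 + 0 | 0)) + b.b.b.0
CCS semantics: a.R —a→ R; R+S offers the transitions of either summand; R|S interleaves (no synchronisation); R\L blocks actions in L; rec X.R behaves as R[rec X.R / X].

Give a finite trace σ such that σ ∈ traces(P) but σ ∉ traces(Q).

Reachable graph of P (7 states):
  u0 = b.(a.(0 + 0) + (0 + 0 + 0 | 0)) + b.a.b.b.0 → -b-> u1, -b-> u2
  u1 = a.(0 + 0) + (0 + 0 + 0 | 0) → -a-> u3
  u2 = a.b.b.0 → -a-> u4
  u3 = 0 + 0 → ∅
  u4 = b.b.0 → -b-> u5
  u5 = b.0 → -b-> u6
  u6 = 0 → ∅
Reachable graph of Q (6 states):
  v0 = b.(a.(0 + 0) + (0 + 0 + 0 | 0)) + b.b.b.0 → -b-> v1, -b-> v2
  v1 = a.(0 + 0) + (0 + 0 + 0 | 0) → -a-> v3
  v2 = b.b.0 → -b-> v4
  v3 = 0 + 0 → ∅
  v4 = b.0 → -b-> v5
  v5 = 0 → ∅
Run σ = ⟨bab⟩ on P: start {u0}
  after b @ step 1: {u1, u2}
  after a @ step 2: {u3, u4}
  after b @ step 3: {u5}
  ✓ P
Run σ = ⟨bab⟩ on Q: start {v0}
  after b @ step 1: {v1, v2}
  after a @ step 2: {v3}
  after b @ step 3: no successor for Q

bab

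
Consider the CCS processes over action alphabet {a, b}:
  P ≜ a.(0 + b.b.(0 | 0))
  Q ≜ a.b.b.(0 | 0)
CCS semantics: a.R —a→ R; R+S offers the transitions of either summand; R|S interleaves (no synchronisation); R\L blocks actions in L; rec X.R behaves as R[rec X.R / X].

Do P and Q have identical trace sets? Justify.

Reachable graph of P (4 states):
  s0 = a.(0 + b.b.(0 | 0)) → --a--▸ s1
  s1 = 0 + b.b.(0 | 0) → --b--▸ s2
  s2 = b.(0 | 0) → --b--▸ s3
  s3 = 0 | 0 → ·
Reachable graph of Q (4 states):
  t0 = a.b.b.(0 | 0) → --a--▸ t1
  t1 = b.b.(0 | 0) → --b--▸ t2
  t2 = b.(0 | 0) → --b--▸ t3
  t3 = 0 | 0 → ·
Bisimilarity quotient blocks:
  B0 = {s0, t0}
  B1 = {s1, t1}
  B2 = {s2, t2}
  B3 = {s3, t3}
s0 ∈ B0, t0 ∈ B0 → same block
Bisimilar ⇒ trace-equivalent.

traces(P) = traces(Q)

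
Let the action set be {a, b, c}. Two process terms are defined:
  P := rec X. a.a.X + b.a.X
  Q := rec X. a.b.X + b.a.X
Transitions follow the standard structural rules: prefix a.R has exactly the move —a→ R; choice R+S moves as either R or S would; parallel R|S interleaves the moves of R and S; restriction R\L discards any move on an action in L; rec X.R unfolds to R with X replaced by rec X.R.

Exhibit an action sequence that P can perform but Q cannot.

aa

P's transition system — 2 states:
  m0 = rec X. a.a.X + b.a.X has moves -a-> m1, -b-> m1
  m1 = a.(rec X. a.a.X + b.a.X) has moves -a-> m0
Q's transition system — 3 states:
  n0 = rec X. a.b.X + b.a.X has moves -a-> n1, -b-> n2
  n1 = b.(rec X. a.b.X + b.a.X) has moves -b-> n0
  n2 = a.(rec X. a.b.X + b.a.X) has moves -a-> n0
Run σ = ⟨aa⟩ on P: start {m0}
  [1] a ⇒ {m1}
  [2] a ⇒ {m0}
  — P admits the full trace.
Run σ = ⟨aa⟩ on Q: start {n0}
  [1] a ⇒ {n1}
  [2] a ⇒ ∅  — Q cannot continue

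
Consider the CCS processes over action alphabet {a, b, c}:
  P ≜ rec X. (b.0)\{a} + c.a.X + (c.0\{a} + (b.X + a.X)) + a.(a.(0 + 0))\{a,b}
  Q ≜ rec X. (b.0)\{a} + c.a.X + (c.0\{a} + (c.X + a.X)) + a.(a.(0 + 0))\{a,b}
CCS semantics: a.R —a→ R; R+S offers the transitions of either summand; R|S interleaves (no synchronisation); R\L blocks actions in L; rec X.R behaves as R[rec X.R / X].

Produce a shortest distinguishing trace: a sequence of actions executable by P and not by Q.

LTS(P): 4 reachable states
  m0 = rec X. (b.0)\{a} + c.a.X + (c.0\{a} + (b.X + a.X)) + a.(a.(0 + 0))\{a,b} has moves —a→ m0, —a→ m1, —b→ m0, —b→ m2, —c→ m2, —c→ m3
  m1 = (a.(0 + 0))\{a,b} has moves (no moves)
  m2 = 0\{a} has moves (no moves)
  m3 = a.(rec X. (b.0)\{a} + c.a.X + (c.0\{a} + (b.X + a.X)) + a.(a.(0 + 0))\{a,b}) has moves —a→ m0
LTS(Q): 4 reachable states
  n0 = rec X. (b.0)\{a} + c.a.X + (c.0\{a} + (c.X + a.X)) + a.(a.(0 + 0))\{a,b} has moves —a→ n0, —a→ n1, —b→ n2, —c→ n0, —c→ n2, —c→ n3
  n1 = (a.(0 + 0))\{a,b} has moves (no moves)
  n2 = 0\{a} has moves (no moves)
  n3 = a.(rec X. (b.0)\{a} + c.a.X + (c.0\{a} + (c.X + a.X)) + a.(a.(0 + 0))\{a,b}) has moves —a→ n0
Trace ⟨ba⟩ through P, begin at {m0}:
  [1] b ⇒ {m0, m2}
  [2] a ⇒ {m0, m1}
  P completes σ.
Trace ⟨ba⟩ through Q, begin at {n0}:
  [1] b ⇒ {n2}
  [2] a ⇒ ∅ (Q stuck)

ba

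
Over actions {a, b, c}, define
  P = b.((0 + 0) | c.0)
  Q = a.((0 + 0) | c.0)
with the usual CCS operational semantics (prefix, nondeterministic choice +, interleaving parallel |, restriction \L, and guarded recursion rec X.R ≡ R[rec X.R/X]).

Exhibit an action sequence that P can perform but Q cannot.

LTS(P): 3 reachable states
  m0 = b.((0 + 0) | c.0) :: ··b··> m1
  m1 = (0 + 0) | c.0 :: ··c··> m2
  m2 = (0 + 0) | 0 :: deadlocked
LTS(Q): 3 reachable states
  n0 = a.((0 + 0) | c.0) :: ··a··> n1
  n1 = (0 + 0) | c.0 :: ··c··> n2
  n2 = (0 + 0) | 0 :: deadlocked
Executing b from P (initial set {m0}):
  after b @ step 1: {m1}
  ✓ P
Executing b from Q (initial set {n0}):
  after b @ step 1: no successor for Q

b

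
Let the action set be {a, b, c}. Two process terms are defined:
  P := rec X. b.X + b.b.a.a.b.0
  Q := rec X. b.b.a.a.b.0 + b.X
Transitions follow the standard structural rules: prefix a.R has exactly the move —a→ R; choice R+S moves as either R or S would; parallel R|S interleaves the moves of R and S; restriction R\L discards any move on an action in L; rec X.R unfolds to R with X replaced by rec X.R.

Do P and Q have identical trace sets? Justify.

LTS(P): 6 reachable states
  m0 = rec X. b.X + b.b.a.a.b.0 has moves -b-> m0, -b-> m1
  m1 = b.a.a.b.0 has moves -b-> m2
  m2 = a.a.b.0 has moves -a-> m3
  m3 = a.b.0 has moves -a-> m4
  m4 = b.0 has moves -b-> m5
  m5 = 0 has moves deadlocked
LTS(Q): 6 reachable states
  n0 = rec X. b.b.a.a.b.0 + b.X has moves -b-> n0, -b-> n1
  n1 = b.a.a.b.0 has moves -b-> n2
  n2 = a.a.b.0 has moves -a-> n3
  n3 = a.b.0 has moves -a-> n4
  n4 = b.0 has moves -b-> n5
  n5 = 0 has moves deadlocked
Bisimilarity quotient blocks:
  B0 = {m0, n0}
  B1 = {m1, n1}
  B2 = {m2, n2}
  B3 = {m3, n3}
  B4 = {m4, n4}
  B5 = {m5, n5}
m0 ∈ B0, n0 ∈ B0 → same block
Bisimilar ⇒ trace-equivalent.

traces(P) = traces(Q)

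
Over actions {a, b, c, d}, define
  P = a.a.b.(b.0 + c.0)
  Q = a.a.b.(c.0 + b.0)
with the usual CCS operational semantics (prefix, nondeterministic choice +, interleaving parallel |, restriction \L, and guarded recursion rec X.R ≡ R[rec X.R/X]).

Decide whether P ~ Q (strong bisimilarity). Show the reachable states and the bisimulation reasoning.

bisimilar

P's transition system — 5 states:
  s0 = a.a.b.(b.0 + c.0) has moves —a→ s1
  s1 = a.b.(b.0 + c.0) has moves —a→ s2
  s2 = b.(b.0 + c.0) has moves —b→ s3
  s3 = b.0 + c.0 has moves —b→ s4, —c→ s4
  s4 = 0 has moves stopped
Q's transition system — 5 states:
  t0 = a.a.b.(c.0 + b.0) has moves —a→ t1
  t1 = a.b.(c.0 + b.0) has moves —a→ t2
  t2 = b.(c.0 + b.0) has moves —b→ t3
  t3 = c.0 + b.0 has moves —b→ t4, —c→ t4
  t4 = 0 has moves stopped
Partition-refinement fixed point:
  B0 = {s0, t0}
  B1 = {s1, t1}
  B2 = {s2, t2}
  B3 = {s3, t3}
  B4 = {s4, t4}
s0 ∈ B0, t0 ∈ B0 → same block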